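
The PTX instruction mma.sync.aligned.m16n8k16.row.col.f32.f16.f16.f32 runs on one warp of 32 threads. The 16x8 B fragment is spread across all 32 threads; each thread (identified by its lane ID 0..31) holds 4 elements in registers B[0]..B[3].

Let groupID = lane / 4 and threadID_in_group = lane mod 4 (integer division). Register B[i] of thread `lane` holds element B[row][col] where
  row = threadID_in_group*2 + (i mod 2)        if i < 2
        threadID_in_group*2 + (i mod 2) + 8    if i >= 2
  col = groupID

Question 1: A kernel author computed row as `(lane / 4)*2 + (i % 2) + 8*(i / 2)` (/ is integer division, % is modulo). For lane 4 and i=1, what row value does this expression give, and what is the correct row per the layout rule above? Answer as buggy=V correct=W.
`(lane / 4)*2 + (i % 2) + 8*(i / 2)`[4,1]⇒3
lane 4: gr=1 (4/4), th=0 (4%4)
i=1: r=0*2+1+0=1, c=gr=1
row: 3 vs 1

buggy=3 correct=1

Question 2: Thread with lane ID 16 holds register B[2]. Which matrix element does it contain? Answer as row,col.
lane 16: G=4 (16/4), T=0 (16%4)
i=2: r=0*2+0+8=8, c=G=4

8,4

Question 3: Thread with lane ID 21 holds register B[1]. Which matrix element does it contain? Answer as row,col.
3,5

L=21→G=21>>2=5, T=21&3=1
[1]→row 1·2+1+0=3  col G=5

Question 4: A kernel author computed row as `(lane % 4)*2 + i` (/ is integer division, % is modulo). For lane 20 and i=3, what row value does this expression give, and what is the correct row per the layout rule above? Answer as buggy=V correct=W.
buggy=3 correct=9

`(lane % 4)*2 + i`[20,3]->3
lane 20->20/4=5, 20 mod 4=0
i=3  r:2·0+1+8->9  c:5
row: 3 vs 9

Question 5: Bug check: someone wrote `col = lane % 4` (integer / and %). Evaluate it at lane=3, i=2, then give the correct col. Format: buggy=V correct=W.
buggy=3 correct=0

`lane % 4`[3,2]->3
lane 3: g=0 (3/4), t=3 (3%4)
i=2: r=3*2+0+8=14, c=g=0
col: 3 vs 0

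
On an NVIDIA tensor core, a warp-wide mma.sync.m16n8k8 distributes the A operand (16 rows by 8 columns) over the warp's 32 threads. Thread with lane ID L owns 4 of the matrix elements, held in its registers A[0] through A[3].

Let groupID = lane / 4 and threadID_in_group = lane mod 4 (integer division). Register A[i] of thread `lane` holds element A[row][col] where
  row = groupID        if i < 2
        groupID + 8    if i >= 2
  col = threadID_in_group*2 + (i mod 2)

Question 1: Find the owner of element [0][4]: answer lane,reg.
2,0

r=0->g=0,rb=0  c=4->t=2,b0=0
L=0*4+2=2  i=0*2+0=0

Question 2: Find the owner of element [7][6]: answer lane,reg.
r=7->g=7,rb=0  c=6->t=3,b0=0
L=7*4+3=31  i=0*2+0=0

31,0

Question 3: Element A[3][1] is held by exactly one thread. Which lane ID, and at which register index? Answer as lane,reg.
r=3→G=3,rhi=0  c=1→T=0,p=1
L=3*4+0=12  i=0*2+1=1

12,1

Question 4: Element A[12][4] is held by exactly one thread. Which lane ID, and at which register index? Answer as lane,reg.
r=12->g=4,rb=1  c=4->t=2,b0=0
L=4*4+2=18  i=1*2+0=2

18,2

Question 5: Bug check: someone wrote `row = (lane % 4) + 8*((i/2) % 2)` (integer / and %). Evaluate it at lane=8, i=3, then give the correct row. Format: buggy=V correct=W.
buggy=8 correct=10

`(lane % 4) + 8*((i/2) % 2)`[8,3]→8
lane 8: G=2 (8/4), T=0 (8%4)
i=3: r=2+8=10, c=0*2+1=1
row: 8 vs 10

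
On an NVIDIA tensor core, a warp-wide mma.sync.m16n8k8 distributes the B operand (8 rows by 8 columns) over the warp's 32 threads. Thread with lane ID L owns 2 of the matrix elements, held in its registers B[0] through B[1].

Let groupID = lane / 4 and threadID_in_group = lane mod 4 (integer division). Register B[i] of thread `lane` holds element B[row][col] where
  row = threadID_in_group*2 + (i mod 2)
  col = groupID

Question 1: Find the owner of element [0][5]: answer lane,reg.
20,0

c:5=>grp=5  r:0=>tig=0,lo=0
L=5*4+0=20  i=0=0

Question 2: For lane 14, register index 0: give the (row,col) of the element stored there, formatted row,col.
L=14⇒gr=14>>2=3, th=14&3=2
[0]⇒row 2·2+0=4  col gr=3

4,3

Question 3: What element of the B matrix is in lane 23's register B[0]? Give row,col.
6,5

L=23=>grp=23>>2=5, tig=23&3=3
[0]=>row 3·2+0=6  col grp=5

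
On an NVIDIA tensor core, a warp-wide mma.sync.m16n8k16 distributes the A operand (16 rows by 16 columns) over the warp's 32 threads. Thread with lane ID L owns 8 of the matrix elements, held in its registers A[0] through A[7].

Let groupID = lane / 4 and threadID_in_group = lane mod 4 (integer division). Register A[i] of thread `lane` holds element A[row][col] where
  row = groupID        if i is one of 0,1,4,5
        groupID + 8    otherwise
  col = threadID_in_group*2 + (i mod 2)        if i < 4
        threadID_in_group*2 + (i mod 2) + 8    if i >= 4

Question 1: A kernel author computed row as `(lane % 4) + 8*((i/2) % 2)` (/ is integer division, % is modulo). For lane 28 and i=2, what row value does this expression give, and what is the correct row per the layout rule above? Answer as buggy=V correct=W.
`(lane % 4) + 8*((i/2) % 2)`[28,2]->8
lane 28: gid=7 (28/4), tid=0 (28%4)
i=2: r=7+8=15, c=0*2+0+0=0
row: 8 vs 15

buggy=8 correct=15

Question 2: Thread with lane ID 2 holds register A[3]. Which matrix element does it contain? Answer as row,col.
lane 2: gr=0 (2/4), th=2 (2%4)
i=3: r=0+8=8, c=2*2+1+0=5

8,5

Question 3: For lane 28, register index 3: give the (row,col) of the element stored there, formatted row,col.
15,1

lane 28: g=7 (28/4), t=0 (28%4)
i=3: r=7+8=15, c=0*2+1+0=1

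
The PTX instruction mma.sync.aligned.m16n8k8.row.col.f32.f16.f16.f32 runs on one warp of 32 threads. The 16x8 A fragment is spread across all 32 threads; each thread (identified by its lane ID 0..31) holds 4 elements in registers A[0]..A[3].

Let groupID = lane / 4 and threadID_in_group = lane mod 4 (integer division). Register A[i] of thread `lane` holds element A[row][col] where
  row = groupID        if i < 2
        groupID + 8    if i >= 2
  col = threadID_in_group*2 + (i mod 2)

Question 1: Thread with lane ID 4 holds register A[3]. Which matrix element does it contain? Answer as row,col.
9,1

lane 4: gr=1 (4/4), th=0 (4%4)
i=3: r=1+8=9, c=0*2+1=1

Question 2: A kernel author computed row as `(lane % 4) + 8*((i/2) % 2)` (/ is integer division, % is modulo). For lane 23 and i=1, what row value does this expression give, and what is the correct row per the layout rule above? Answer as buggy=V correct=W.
`(lane % 4) + 8*((i/2) % 2)`[23,1]→3
lane 23: G=5 (23/4), T=3 (23%4)
i=1: r=5+0=5, c=3*2+1=7
row: 3 vs 5

buggy=3 correct=5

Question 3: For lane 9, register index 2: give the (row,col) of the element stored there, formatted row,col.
lane 9: gr=2 (9/4), th=1 (9%4)
i=2: r=2+8=10, c=1*2+0=2

10,2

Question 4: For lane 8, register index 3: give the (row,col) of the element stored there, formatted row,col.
10,1

lane 8->8/4=2, 8 mod 4=0
i=3  r:2+8->10  c:2·0+1->1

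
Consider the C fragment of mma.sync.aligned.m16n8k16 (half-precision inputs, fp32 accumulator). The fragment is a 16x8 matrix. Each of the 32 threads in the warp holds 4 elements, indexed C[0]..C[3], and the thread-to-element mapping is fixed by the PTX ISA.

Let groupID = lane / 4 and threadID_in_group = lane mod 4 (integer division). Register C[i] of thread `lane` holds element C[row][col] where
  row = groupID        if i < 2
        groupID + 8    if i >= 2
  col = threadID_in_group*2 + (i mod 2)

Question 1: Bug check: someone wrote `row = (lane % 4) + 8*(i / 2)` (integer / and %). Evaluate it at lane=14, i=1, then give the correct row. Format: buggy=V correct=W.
buggy=2 correct=3

`(lane % 4) + 8*(i / 2)`[14,1]=>2
L=14=>grp=14>>2=3, tig=14&3=2
[1]=>row 3+0=3  col 2·2+1=5
row: 2 vs 3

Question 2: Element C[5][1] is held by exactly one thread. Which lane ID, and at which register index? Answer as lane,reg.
20,1

r: 5->gid=5,r8=0  c: 1->tid=0,i&1=1
L=5*4+0=20  i=0*2+1=1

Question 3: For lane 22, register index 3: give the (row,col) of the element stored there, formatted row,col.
lane 22⇒22/4=5, 22 mod 4=2
i=3  r:5+8⇒13  c:2·2+1⇒5

13,5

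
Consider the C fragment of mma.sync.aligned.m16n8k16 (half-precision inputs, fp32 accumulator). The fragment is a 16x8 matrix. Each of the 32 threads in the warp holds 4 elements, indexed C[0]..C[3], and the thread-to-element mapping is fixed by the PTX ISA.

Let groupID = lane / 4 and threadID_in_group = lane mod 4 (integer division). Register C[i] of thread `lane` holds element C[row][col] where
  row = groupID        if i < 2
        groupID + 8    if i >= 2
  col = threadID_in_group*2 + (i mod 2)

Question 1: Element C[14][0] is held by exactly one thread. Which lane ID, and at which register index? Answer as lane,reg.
r:14=>grp=6,rB=1  c:0=>tig=0,lo=0
L=6*4+0=24  i=1*2+0=2

24,2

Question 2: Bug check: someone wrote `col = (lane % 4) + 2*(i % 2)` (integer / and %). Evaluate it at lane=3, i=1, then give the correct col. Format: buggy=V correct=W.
`(lane % 4) + 2*(i % 2)`[3,1]⇒5
3: gr=0,th=3
[1] (0+0,3*2+1) = (0,7)
col: 5 vs 7

buggy=5 correct=7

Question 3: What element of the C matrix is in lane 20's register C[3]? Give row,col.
13,1

lane 20->20/4=5, 20 mod 4=0
i=3  r:5+8->13  c:2·0+1->1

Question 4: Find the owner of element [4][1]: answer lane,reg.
16,1

r=4⇒gr=4,Rb=0  c=1⇒th=0,odd=1
L=4*4+0=16  i=0*2+1=1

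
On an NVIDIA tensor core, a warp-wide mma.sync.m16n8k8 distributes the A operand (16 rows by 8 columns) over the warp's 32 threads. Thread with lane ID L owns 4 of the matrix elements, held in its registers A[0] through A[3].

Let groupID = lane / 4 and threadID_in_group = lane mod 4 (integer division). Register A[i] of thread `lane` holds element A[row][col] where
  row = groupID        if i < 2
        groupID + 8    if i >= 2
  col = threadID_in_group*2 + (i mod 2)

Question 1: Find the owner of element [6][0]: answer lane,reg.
24,0

r=6->g=6,rb=0  c=0->t=0,b0=0
L=6*4+0=24  i=0*2+0=0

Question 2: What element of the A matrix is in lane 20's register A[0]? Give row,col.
5,0

lane 20: G=5 (20/4), T=0 (20%4)
i=0: r=5+0=5, c=0*2+0=0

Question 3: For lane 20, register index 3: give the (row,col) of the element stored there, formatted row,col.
lane 20=>20/4=5, 20 mod 4=0
i=3  r:5+8=>13  c:2·0+1=>1

13,1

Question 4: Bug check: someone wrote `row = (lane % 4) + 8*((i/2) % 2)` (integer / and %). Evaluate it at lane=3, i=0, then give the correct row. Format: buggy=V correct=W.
buggy=3 correct=0

`(lane % 4) + 8*((i/2) % 2)`[3,0]->3
L=3->gid=3>>2=0, tid=3&3=3
[0]->row 0+0=0  col 3·2+0=6
row: 3 vs 0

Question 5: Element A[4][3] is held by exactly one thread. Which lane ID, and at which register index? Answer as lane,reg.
r=4⇒gr=4,Rb=0  c=3⇒th=1,odd=1
L=4*4+1=17  i=0*2+1=1

17,1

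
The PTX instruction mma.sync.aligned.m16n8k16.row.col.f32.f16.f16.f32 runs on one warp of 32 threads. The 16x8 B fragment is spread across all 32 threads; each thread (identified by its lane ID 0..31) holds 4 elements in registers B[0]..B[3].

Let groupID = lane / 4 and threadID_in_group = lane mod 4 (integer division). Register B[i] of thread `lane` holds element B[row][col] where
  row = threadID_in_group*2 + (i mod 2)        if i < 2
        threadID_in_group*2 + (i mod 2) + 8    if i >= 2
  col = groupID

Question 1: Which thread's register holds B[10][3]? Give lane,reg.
c: 3->gid=3  r: 10->r8=1,tid=1,i&1=0
L=3*4+1=13  i=1*2+0=2

13,2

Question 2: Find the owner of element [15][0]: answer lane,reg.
c=0→G=0  r=15→rhi=1,T=3,p=1
L=0*4+3=3  i=1*2+1=3

3,3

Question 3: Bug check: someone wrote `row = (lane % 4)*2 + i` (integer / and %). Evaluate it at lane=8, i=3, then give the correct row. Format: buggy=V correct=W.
`(lane % 4)*2 + i`[8,3]=>3
8: grp=2,tig=0
[3] (0*2+1+8,2) = (9,2)
row: 3 vs 9

buggy=3 correct=9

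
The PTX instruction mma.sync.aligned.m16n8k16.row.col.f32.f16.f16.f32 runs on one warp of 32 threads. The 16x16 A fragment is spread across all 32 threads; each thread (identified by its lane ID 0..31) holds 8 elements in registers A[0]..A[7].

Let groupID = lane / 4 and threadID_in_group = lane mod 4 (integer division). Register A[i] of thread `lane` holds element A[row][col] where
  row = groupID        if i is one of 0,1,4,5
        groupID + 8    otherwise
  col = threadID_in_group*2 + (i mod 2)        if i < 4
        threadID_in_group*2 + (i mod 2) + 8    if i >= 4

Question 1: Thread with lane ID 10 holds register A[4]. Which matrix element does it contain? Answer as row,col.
10: gr=2,th=2
[4] (2+0,2*2+0+8) = (2,12)

2,12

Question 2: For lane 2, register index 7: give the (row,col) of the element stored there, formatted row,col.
L=2->g=2>>2=0, t=2&3=2
[7]->row 0+8=8  col 2·2+1+8=13

8,13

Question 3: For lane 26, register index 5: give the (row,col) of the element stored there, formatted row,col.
lane 26⇒26/4=6, 26 mod 4=2
i=5  r:6+0⇒6  c:2·2+1+8⇒13

6,13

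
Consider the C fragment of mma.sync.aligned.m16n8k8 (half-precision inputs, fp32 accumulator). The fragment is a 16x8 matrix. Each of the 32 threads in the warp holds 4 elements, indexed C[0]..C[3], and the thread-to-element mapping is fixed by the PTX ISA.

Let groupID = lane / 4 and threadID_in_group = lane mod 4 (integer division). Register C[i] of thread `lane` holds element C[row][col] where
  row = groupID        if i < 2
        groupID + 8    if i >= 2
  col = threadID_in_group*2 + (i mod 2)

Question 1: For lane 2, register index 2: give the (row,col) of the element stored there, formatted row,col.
lane 2: grp=0 (2/4), tig=2 (2%4)
i=2: r=0+8=8, c=2*2+0=4

8,4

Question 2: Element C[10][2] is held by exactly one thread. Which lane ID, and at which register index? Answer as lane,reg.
9,2

r=10⇒gr=2,Rb=1  c=2⇒th=1,odd=0
L=2*4+1=9  i=1*2+0=2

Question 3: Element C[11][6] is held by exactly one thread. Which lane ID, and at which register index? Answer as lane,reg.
15,2

r=11->g=3,rb=1  c=6->t=3,b0=0
L=3*4+3=15  i=1*2+0=2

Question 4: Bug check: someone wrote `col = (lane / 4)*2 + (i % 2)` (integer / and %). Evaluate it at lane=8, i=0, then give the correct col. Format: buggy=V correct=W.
buggy=4 correct=0

`(lane / 4)*2 + (i % 2)`[8,0]=>4
L=8=>grp=8>>2=2, tig=8&3=0
[0]=>row 2+0=2  col 0·2+0=0
col: 4 vs 0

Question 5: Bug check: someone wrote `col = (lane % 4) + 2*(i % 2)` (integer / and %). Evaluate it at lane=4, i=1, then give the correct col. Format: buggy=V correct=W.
buggy=2 correct=1

`(lane % 4) + 2*(i % 2)`[4,1]⇒2
lane 4: gr=1 (4/4), th=0 (4%4)
i=1: r=1+0=1, c=0*2+1=1
col: 2 vs 1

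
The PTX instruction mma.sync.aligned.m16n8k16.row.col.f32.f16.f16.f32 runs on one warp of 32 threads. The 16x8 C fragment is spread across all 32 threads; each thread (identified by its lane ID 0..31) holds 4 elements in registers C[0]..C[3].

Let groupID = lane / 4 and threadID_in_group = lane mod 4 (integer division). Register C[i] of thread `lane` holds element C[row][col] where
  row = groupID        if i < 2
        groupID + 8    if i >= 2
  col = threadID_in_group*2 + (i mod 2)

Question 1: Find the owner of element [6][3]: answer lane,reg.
r=6⇒gr=6,Rb=0  c=3⇒th=1,odd=1
L=6*4+1=25  i=0*2+1=1

25,1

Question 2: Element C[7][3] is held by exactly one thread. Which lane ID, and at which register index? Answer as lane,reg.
29,1

r=7⇒gr=7,Rb=0  c=3⇒th=1,odd=1
L=7*4+1=29  i=0*2+1=1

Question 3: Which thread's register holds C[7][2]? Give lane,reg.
29,0

r: 7->gid=7,r8=0  c: 2->tid=1,i&1=0
L=7*4+1=29  i=0*2+0=0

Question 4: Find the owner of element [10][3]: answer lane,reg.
9,3

r=10⇒gr=2,Rb=1  c=3⇒th=1,odd=1
L=2*4+1=9  i=1*2+1=3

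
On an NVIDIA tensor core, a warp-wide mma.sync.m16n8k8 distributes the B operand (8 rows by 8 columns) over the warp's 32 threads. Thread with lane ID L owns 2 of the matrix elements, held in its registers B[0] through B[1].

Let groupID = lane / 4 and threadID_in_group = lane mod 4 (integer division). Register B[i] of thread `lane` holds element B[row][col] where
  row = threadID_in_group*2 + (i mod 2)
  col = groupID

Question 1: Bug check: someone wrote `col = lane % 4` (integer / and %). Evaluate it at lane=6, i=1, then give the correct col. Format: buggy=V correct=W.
`lane % 4`[6,1]->2
L=6->g=6>>2=1, t=6&3=2
[1]->row 2·2+1=5  col g=1
col: 2 vs 1

buggy=2 correct=1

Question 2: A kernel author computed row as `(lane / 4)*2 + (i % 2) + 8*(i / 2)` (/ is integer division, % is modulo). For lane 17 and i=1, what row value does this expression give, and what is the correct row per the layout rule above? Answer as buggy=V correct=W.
buggy=9 correct=3

`(lane / 4)*2 + (i % 2) + 8*(i / 2)`[17,1]→9
L=17→G=17>>2=4, T=17&3=1
[1]→row 1·2+1=3  col G=4
row: 9 vs 3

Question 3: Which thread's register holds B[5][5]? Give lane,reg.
c=5→G=5  r=5→T=2,p=1
L=5*4+2=22  i=1=1

22,1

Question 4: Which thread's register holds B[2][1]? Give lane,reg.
c=1->g=1  r=2->t=1,b0=0
L=1*4+1=5  i=0=0

5,0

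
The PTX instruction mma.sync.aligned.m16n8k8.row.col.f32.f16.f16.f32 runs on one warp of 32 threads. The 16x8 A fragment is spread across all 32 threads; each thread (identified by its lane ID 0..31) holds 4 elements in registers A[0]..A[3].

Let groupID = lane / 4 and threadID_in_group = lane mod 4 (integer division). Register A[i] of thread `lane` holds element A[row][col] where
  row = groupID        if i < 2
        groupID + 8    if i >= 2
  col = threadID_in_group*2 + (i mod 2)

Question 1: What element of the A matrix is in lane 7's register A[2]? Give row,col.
9,6

lane 7->7/4=1, 7 mod 4=3
i=2  r:1+8->9  c:2·3+0->6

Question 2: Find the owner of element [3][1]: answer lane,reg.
12,1

r: 3->gid=3,r8=0  c: 1->tid=0,i&1=1
L=3*4+0=12  i=0*2+1=1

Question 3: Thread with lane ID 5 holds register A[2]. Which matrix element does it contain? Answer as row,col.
9,2

L=5->g=5>>2=1, t=5&3=1
[2]->row 1+8=9  col 1·2+0=2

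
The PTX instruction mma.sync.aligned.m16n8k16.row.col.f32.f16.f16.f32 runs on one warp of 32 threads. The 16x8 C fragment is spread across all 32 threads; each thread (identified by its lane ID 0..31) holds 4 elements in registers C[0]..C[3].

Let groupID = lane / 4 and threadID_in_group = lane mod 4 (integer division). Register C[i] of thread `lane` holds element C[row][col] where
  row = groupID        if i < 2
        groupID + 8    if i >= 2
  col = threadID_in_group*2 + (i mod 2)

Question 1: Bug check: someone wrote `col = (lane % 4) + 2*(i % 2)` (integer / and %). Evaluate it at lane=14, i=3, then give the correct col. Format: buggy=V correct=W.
buggy=4 correct=5

`(lane % 4) + 2*(i % 2)`[14,3]->4
14: g=3,t=2
[3] (3+8,2*2+1) = (11,5)
col: 4 vs 5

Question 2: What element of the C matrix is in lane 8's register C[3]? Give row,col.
8: G=2,T=0
[3] (2+8,0*2+1) = (10,1)

10,1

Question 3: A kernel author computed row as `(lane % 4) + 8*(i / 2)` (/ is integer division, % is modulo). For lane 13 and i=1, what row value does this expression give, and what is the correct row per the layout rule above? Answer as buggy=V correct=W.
`(lane % 4) + 8*(i / 2)`[13,1]->1
L=13->gid=13>>2=3, tid=13&3=1
[1]->row 3+0=3  col 1·2+1=3
row: 1 vs 3

buggy=1 correct=3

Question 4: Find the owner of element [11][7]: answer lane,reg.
r=11⇒gr=3,Rb=1  c=7⇒th=3,odd=1
L=3*4+3=15  i=1*2+1=3

15,3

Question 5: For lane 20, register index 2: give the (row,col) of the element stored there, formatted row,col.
13,0

L=20→G=20>>2=5, T=20&3=0
[2]→row 5+8=13  col 0·2+0=0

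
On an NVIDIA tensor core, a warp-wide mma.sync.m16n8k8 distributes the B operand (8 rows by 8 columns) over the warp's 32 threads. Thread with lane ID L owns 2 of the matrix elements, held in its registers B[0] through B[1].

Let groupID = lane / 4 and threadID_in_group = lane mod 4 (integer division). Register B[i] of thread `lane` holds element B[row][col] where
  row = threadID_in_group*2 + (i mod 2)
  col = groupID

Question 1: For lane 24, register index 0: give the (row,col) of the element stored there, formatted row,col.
lane 24: G=6 (24/4), T=0 (24%4)
i=0: r=0*2+0=0, c=G=6

0,6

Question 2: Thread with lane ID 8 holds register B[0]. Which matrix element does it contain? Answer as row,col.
lane 8: G=2 (8/4), T=0 (8%4)
i=0: r=0*2+0=0, c=G=2

0,2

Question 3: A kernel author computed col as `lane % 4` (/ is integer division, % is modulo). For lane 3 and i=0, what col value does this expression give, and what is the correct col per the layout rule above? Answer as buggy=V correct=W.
buggy=3 correct=0

`lane % 4`[3,0]⇒3
3: gr=0,th=3
[0] (3*2+0,0) = (6,0)
col: 3 vs 0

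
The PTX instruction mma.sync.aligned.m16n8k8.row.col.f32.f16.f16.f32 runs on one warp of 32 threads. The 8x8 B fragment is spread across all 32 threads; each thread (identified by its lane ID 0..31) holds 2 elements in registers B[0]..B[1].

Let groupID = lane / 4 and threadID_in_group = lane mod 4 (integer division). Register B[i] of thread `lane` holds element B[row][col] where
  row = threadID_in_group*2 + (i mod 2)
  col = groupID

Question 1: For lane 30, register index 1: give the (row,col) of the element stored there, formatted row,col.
5,7

lane 30⇒30/4=7, 30 mod 4=2
i=1  r:2·2+1⇒5  c:7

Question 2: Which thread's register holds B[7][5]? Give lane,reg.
23,1

c:5=>grp=5  r:7=>tig=3,lo=1
L=5*4+3=23  i=1=1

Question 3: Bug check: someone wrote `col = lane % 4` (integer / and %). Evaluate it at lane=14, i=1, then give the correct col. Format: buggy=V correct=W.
buggy=2 correct=3

`lane % 4`[14,1]->2
L=14->g=14>>2=3, t=14&3=2
[1]->row 2·2+1=5  col g=3
col: 2 vs 3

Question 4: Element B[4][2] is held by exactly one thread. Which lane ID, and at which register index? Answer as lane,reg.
c=2⇒gr=2  r=4⇒th=2,odd=0
L=2*4+2=10  i=0=0

10,0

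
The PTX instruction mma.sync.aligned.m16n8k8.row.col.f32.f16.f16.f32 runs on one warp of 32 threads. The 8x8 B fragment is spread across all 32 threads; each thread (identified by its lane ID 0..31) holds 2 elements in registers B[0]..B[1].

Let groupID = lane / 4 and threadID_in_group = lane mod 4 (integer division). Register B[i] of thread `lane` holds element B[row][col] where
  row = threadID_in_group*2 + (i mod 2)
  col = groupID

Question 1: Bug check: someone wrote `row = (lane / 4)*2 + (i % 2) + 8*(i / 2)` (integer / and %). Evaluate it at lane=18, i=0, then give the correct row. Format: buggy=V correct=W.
buggy=8 correct=4

`(lane / 4)*2 + (i % 2) + 8*(i / 2)`[18,0]⇒8
lane 18⇒18/4=4, 18 mod 4=2
i=0  r:2·2+0⇒4  c:4
row: 8 vs 4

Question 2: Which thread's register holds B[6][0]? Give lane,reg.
3,0

c=0→G=0  r=6→T=3,p=0
L=0*4+3=3  i=0=0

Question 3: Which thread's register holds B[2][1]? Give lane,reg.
5,0

c=1⇒gr=1  r=2⇒th=1,odd=0
L=1*4+1=5  i=0=0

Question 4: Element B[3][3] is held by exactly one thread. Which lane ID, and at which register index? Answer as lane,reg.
c: 3->gid=3  r: 3->tid=1,i&1=1
L=3*4+1=13  i=1=1

13,1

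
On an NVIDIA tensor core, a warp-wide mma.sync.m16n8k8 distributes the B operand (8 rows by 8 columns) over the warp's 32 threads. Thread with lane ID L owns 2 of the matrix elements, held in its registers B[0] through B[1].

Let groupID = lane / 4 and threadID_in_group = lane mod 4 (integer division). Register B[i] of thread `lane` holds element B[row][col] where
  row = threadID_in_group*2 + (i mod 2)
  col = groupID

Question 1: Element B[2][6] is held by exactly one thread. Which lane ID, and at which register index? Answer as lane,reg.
25,0

c=6→G=6  r=2→T=1,p=0
L=6*4+1=25  i=0=0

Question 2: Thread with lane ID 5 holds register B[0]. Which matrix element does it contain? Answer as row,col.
2,1

5: G=1,T=1
[0] (1*2+0,1) = (2,1)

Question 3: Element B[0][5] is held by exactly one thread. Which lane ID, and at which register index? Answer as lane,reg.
20,0

c=5→G=5  r=0→T=0,p=0
L=5*4+0=20  i=0=0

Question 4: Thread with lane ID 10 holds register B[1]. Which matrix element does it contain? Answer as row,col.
L=10->gid=10>>2=2, tid=10&3=2
[1]->row 2·2+1=5  col gid=2

5,2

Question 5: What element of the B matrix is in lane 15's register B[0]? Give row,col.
L=15->gid=15>>2=3, tid=15&3=3
[0]->row 3·2+0=6  col gid=3

6,3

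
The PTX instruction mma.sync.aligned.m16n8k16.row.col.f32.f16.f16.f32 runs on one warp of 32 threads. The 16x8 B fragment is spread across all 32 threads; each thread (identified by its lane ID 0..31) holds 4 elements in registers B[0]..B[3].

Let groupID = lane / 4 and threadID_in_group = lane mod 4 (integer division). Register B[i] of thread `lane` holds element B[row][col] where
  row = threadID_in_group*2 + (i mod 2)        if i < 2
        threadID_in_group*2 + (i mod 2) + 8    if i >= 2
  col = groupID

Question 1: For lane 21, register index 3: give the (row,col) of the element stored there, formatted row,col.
11,5

21: G=5,T=1
[3] (1*2+1+8,5) = (11,5)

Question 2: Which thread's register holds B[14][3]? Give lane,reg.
15,2

c:3=>grp=3  r:14=>rB=1,tig=3,lo=0
L=3*4+3=15  i=1*2+0=2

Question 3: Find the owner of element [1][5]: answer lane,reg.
20,1

c: 5->gid=5  r: 1->r8=0,tid=0,i&1=1
L=5*4+0=20  i=0*2+1=1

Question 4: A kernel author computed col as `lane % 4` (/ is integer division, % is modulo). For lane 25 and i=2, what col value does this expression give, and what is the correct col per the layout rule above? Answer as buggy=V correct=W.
buggy=1 correct=6

`lane % 4`[25,2]->1
lane 25: g=6 (25/4), t=1 (25%4)
i=2: r=1*2+0+8=10, c=g=6
col: 1 vs 6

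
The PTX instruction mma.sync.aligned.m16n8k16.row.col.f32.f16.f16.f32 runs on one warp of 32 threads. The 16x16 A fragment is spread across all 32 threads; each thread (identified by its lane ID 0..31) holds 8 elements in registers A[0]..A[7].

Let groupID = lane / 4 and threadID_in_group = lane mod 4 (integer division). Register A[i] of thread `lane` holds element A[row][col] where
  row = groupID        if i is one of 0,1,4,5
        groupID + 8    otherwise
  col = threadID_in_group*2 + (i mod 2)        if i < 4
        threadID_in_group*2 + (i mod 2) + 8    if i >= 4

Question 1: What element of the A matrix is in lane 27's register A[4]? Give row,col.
6,14

L=27→G=27>>2=6, T=27&3=3
[4]→row 6+0=6  col 3·2+0+8=14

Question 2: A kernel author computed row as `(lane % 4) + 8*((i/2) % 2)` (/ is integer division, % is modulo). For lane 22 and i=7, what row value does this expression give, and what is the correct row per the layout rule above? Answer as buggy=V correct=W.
`(lane % 4) + 8*((i/2) % 2)`[22,7]⇒10
lane 22: gr=5 (22/4), th=2 (22%4)
i=7: r=5+8=13, c=2*2+1+8=13
row: 10 vs 13

buggy=10 correct=13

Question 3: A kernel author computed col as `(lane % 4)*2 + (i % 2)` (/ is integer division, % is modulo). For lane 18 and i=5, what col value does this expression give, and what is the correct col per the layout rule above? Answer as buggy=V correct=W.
buggy=5 correct=13

`(lane % 4)*2 + (i % 2)`[18,5]->5
lane 18: g=4 (18/4), t=2 (18%4)
i=5: r=4+0=4, c=2*2+1+8=13
col: 5 vs 13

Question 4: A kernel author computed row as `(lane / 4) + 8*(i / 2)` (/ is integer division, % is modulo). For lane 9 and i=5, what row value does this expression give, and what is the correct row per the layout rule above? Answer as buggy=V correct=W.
buggy=18 correct=2

`(lane / 4) + 8*(i / 2)`[9,5]=>18
lane 9: grp=2 (9/4), tig=1 (9%4)
i=5: r=2+0=2, c=1*2+1+8=11
row: 18 vs 2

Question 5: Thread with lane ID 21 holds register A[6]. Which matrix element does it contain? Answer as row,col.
21: gr=5,th=1
[6] (5+8,1*2+0+8) = (13,10)

13,10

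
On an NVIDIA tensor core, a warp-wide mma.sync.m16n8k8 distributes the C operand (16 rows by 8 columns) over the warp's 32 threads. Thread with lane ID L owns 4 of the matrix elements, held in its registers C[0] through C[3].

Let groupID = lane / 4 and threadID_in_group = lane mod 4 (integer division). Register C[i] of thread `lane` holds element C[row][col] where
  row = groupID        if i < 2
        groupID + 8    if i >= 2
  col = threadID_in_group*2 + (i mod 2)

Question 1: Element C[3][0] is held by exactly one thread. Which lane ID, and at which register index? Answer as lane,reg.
r: 3->gid=3,r8=0  c: 0->tid=0,i&1=0
L=3*4+0=12  i=0*2+0=0

12,0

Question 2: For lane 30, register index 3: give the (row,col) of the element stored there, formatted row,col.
15,5

30: g=7,t=2
[3] (7+8,2*2+1) = (15,5)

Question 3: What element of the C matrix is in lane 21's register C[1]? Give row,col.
5,3

L=21->gid=21>>2=5, tid=21&3=1
[1]->row 5+0=5  col 1·2+1=3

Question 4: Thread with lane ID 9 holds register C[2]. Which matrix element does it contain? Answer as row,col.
9: gr=2,th=1
[2] (2+8,1*2+0) = (10,2)

10,2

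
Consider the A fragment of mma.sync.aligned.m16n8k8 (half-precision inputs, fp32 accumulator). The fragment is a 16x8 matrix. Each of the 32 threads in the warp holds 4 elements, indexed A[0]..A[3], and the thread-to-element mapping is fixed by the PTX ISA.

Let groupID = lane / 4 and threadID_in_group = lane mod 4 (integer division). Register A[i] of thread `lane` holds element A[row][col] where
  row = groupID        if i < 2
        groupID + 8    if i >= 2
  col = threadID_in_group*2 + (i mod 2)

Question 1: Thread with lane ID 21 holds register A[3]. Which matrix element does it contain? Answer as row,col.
13,3

L=21=>grp=21>>2=5, tig=21&3=1
[3]=>row 5+8=13  col 1·2+1=3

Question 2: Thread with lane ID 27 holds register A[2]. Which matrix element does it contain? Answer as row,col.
14,6

lane 27: g=6 (27/4), t=3 (27%4)
i=2: r=6+8=14, c=3*2+0=6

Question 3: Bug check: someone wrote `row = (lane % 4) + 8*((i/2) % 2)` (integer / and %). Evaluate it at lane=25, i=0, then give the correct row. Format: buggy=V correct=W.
`(lane % 4) + 8*((i/2) % 2)`[25,0]→1
25: G=6,T=1
[0] (6+0,1*2+0) = (6,2)
row: 1 vs 6

buggy=1 correct=6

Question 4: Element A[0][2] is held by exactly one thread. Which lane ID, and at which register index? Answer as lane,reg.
1,0

r:0=>grp=0,rB=0  c:2=>tig=1,lo=0
L=0*4+1=1  i=0*2+0=0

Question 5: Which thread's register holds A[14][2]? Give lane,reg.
25,2

r=14->g=6,rb=1  c=2->t=1,b0=0
L=6*4+1=25  i=1*2+0=2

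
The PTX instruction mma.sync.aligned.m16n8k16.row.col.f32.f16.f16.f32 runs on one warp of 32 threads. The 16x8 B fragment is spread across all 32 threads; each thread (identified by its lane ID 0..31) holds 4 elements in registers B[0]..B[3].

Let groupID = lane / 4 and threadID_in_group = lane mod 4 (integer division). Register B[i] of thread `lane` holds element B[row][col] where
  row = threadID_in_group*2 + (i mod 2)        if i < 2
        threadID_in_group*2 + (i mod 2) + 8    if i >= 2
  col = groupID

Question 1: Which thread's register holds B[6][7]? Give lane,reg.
c=7->g=7  r=6->rb=0,t=3,b0=0
L=7*4+3=31  i=0*2+0=0

31,0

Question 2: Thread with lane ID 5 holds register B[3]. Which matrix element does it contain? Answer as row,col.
5: grp=1,tig=1
[3] (1*2+1+8,1) = (11,1)

11,1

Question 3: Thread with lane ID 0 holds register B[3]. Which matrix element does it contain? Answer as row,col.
0: G=0,T=0
[3] (0*2+1+8,0) = (9,0)

9,0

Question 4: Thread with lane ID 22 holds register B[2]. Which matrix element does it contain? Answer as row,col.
12,5

lane 22: G=5 (22/4), T=2 (22%4)
i=2: r=2*2+0+8=12, c=G=5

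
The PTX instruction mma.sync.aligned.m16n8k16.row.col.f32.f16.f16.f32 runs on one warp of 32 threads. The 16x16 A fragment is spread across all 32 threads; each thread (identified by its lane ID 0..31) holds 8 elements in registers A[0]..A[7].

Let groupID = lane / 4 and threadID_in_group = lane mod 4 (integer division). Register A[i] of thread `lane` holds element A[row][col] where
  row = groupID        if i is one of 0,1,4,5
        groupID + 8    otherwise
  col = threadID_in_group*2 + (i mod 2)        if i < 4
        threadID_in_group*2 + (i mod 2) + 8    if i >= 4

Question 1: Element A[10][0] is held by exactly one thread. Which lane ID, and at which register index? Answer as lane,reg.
8,2

r:10=>grp=2,rB=1  c:0=>cB=0,tig=0,lo=0
L=2*4+0=8  i=0*4+1*2+0=2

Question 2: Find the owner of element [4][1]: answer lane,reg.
16,1

r=4⇒gr=4,Rb=0  c=1⇒Cb=0,th=0,odd=1
L=4*4+0=16  i=0*4+0*2+1=1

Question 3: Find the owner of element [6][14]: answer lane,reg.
r: 6->gid=6,r8=0  c: 14->c8=1,tid=3,i&1=0
L=6*4+3=27  i=1*4+0*2+0=4

27,4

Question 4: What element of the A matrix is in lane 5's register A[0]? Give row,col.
L=5→G=5>>2=1, T=5&3=1
[0]→row 1+0=1  col 1·2+0+0=2

1,2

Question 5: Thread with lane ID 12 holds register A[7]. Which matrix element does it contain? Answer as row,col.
11,9

lane 12=>12/4=3, 12 mod 4=0
i=7  r:3+8=>11  c:2·0+1+8=>9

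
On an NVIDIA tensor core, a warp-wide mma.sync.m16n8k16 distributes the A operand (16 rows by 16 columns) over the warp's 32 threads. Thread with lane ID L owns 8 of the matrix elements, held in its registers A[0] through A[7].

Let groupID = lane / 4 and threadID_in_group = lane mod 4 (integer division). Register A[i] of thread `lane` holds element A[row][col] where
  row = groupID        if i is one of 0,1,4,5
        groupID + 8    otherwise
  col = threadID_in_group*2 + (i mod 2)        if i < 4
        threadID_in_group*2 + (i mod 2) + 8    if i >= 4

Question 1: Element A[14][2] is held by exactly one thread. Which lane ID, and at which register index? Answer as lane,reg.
r=14⇒gr=6,Rb=1  c=2⇒Cb=0,th=1,odd=0
L=6*4+1=25  i=0*4+1*2+0=2

25,2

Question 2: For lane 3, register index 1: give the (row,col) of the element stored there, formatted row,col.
lane 3=>3/4=0, 3 mod 4=3
i=1  r:0+0=>0  c:2·3+1+0=>7

0,7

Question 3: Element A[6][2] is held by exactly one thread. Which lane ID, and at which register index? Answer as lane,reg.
25,0

r:6=>grp=6,rB=0  c:2=>cB=0,tig=1,lo=0
L=6*4+1=25  i=0*4+0*2+0=0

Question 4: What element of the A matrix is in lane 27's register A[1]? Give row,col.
6,7

lane 27: gid=6 (27/4), tid=3 (27%4)
i=1: r=6+0=6, c=3*2+1+0=7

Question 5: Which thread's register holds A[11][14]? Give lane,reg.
15,6

r=11->g=3,rb=1  c=14->cb=1,t=3,b0=0
L=3*4+3=15  i=1*4+1*2+0=6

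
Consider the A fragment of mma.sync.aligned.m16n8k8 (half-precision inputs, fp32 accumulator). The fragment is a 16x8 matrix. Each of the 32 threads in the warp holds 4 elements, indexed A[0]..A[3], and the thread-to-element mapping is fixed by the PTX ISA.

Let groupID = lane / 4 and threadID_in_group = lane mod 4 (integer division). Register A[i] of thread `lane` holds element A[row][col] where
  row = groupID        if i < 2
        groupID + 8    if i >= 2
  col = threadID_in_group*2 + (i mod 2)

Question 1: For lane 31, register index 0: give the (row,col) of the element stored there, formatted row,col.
7,6

31: g=7,t=3
[0] (7+0,3*2+0) = (7,6)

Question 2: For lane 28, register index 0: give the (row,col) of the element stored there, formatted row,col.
7,0

lane 28->28/4=7, 28 mod 4=0
i=0  r:7+0->7  c:2·0+0->0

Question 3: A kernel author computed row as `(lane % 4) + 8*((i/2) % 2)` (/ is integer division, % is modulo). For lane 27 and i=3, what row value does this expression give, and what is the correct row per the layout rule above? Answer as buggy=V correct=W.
buggy=11 correct=14

`(lane % 4) + 8*((i/2) % 2)`[27,3]->11
27: g=6,t=3
[3] (6+8,3*2+1) = (14,7)
row: 11 vs 14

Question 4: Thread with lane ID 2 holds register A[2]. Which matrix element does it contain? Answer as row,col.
8,4

lane 2: G=0 (2/4), T=2 (2%4)
i=2: r=0+8=8, c=2*2+0=4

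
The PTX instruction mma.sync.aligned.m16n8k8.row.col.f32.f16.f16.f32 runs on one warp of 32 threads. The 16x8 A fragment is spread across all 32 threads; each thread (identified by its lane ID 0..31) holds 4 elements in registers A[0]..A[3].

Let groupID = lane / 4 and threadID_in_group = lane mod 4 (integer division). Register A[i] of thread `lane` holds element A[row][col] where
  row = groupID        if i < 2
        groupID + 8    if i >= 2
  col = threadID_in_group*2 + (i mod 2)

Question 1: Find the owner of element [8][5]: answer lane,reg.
2,3

r: 8->gid=0,r8=1  c: 5->tid=2,i&1=1
L=0*4+2=2  i=1*2+1=3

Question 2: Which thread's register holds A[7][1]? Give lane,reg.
28,1

r: 7->gid=7,r8=0  c: 1->tid=0,i&1=1
L=7*4+0=28  i=0*2+1=1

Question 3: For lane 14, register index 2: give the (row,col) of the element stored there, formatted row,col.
14: grp=3,tig=2
[2] (3+8,2*2+0) = (11,4)

11,4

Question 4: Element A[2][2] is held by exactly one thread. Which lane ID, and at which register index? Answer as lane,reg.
r:2=>grp=2,rB=0  c:2=>tig=1,lo=0
L=2*4+1=9  i=0*2+0=0

9,0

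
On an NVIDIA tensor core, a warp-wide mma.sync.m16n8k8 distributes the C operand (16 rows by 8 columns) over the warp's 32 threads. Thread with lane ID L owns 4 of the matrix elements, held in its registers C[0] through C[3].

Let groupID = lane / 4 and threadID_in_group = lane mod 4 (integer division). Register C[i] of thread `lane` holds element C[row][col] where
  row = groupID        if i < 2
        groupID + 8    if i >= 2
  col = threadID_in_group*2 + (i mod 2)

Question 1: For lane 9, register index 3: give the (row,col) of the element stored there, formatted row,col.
lane 9: gr=2 (9/4), th=1 (9%4)
i=3: r=2+8=10, c=1*2+1=3

10,3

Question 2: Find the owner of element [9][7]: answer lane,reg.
r: 9->gid=1,r8=1  c: 7->tid=3,i&1=1
L=1*4+3=7  i=1*2+1=3

7,3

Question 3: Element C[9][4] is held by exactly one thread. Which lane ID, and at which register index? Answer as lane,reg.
6,2

r=9->g=1,rb=1  c=4->t=2,b0=0
L=1*4+2=6  i=1*2+0=2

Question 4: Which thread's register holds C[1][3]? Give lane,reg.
5,1

r: 1->gid=1,r8=0  c: 3->tid=1,i&1=1
L=1*4+1=5  i=0*2+1=1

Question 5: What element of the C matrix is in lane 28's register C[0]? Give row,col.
L=28->g=28>>2=7, t=28&3=0
[0]->row 7+0=7  col 0·2+0=0

7,0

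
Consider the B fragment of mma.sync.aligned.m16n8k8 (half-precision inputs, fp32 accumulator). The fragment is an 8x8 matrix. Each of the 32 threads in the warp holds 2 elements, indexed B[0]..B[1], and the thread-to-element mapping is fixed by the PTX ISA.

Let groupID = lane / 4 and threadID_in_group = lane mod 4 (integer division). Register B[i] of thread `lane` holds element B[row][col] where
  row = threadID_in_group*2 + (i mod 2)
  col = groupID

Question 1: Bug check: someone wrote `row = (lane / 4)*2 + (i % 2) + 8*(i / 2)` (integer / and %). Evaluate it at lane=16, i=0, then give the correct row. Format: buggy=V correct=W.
buggy=8 correct=0

`(lane / 4)*2 + (i % 2) + 8*(i / 2)`[16,0]->8
16: gid=4,tid=0
[0] (0*2+0,4) = (0,4)
row: 8 vs 0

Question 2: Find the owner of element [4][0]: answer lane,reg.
2,0

c: 0->gid=0  r: 4->tid=2,i&1=0
L=0*4+2=2  i=0=0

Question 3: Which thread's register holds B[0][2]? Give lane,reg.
c=2⇒gr=2  r=0⇒th=0,odd=0
L=2*4+0=8  i=0=0

8,0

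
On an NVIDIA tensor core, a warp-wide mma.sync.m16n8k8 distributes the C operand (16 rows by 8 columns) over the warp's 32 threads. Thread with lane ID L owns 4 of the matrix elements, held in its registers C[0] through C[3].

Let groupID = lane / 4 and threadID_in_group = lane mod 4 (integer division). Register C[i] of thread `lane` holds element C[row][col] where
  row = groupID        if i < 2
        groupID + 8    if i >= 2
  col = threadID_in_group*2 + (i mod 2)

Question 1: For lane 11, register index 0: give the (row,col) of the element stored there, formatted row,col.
11: grp=2,tig=3
[0] (2+0,3*2+0) = (2,6)

2,6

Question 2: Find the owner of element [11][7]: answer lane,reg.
r=11⇒gr=3,Rb=1  c=7⇒th=3,odd=1
L=3*4+3=15  i=1*2+1=3

15,3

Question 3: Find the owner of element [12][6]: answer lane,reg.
19,2

r:12=>grp=4,rB=1  c:6=>tig=3,lo=0
L=4*4+3=19  i=1*2+0=2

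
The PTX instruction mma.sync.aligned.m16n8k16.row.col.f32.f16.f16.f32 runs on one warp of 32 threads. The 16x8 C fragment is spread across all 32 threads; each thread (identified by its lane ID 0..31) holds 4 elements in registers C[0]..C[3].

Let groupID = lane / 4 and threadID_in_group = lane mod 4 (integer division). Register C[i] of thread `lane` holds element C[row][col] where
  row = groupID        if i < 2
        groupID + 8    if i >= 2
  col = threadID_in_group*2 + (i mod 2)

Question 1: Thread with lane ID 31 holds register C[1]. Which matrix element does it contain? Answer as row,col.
L=31⇒gr=31>>2=7, th=31&3=3
[1]⇒row 7+0=7  col 3·2+1=7

7,7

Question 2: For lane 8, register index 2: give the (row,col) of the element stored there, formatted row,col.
lane 8→8/4=2, 8 mod 4=0
i=2  r:2+8→10  c:2·0+0→0

10,0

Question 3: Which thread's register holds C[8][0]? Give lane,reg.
0,2

r=8⇒gr=0,Rb=1  c=0⇒th=0,odd=0
L=0*4+0=0  i=1*2+0=2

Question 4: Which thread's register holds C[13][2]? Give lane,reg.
21,2

r=13→G=5,rhi=1  c=2→T=1,p=0
L=5*4+1=21  i=1*2+0=2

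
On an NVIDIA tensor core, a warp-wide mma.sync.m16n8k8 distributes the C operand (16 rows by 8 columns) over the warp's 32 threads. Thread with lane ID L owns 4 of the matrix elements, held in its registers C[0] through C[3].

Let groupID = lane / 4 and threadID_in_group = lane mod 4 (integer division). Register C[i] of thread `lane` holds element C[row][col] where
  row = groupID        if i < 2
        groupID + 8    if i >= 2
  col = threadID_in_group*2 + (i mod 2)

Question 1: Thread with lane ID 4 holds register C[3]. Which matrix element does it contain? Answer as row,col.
L=4→G=4>>2=1, T=4&3=0
[3]→row 1+8=9  col 0·2+1=1

9,1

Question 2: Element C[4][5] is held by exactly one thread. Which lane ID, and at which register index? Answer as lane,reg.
r: 4->gid=4,r8=0  c: 5->tid=2,i&1=1
L=4*4+2=18  i=0*2+1=1

18,1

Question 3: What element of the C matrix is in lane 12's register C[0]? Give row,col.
3,0

lane 12: gid=3 (12/4), tid=0 (12%4)
i=0: r=3+0=3, c=0*2+0=0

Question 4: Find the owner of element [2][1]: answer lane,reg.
r=2→G=2,rhi=0  c=1→T=0,p=1
L=2*4+0=8  i=0*2+1=1

8,1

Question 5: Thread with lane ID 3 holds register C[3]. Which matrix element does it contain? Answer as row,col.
8,7

lane 3: G=0 (3/4), T=3 (3%4)
i=3: r=0+8=8, c=3*2+1=7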